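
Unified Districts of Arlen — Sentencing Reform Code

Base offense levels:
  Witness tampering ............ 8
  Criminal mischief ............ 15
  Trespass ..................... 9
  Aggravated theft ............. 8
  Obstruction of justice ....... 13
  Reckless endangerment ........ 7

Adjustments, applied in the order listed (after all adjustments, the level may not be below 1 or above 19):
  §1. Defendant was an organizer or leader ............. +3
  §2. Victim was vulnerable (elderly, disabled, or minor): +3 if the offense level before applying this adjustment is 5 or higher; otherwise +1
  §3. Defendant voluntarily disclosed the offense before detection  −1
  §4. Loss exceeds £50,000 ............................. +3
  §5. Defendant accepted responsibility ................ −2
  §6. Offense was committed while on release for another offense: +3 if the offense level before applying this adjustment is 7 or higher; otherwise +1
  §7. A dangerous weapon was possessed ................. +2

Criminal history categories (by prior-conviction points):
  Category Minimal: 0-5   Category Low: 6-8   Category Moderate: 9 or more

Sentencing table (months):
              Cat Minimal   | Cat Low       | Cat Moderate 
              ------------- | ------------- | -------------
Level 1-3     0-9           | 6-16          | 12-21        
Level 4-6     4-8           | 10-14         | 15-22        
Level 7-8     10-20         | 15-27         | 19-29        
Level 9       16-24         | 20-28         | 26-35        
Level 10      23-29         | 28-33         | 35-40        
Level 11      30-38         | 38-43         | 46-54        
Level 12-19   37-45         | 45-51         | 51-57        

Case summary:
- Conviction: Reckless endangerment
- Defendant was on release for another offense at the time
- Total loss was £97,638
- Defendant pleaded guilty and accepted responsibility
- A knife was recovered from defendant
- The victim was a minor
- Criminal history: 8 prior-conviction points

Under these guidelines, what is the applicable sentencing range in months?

Base offense level for reckless endangerment: 7.
§2 applies (level before this adjustment is 7 ≥ 5, so +3): 7 + 3 = 10.
§4 applies: 10 + 3 = 13.
§5 applies: 13 − 2 = 11.
§6 applies (level before this adjustment is 11 ≥ 7, so +3): 11 + 3 = 14.
§7 applies: 14 + 2 = 16.
Final offense level: 16.
Criminal history: 8 prior points → Category Low (6-8).
Level 16 falls in the 12-19 band.
Grid: Level 12-19 × Category Low = 45-51 months.

45-51 months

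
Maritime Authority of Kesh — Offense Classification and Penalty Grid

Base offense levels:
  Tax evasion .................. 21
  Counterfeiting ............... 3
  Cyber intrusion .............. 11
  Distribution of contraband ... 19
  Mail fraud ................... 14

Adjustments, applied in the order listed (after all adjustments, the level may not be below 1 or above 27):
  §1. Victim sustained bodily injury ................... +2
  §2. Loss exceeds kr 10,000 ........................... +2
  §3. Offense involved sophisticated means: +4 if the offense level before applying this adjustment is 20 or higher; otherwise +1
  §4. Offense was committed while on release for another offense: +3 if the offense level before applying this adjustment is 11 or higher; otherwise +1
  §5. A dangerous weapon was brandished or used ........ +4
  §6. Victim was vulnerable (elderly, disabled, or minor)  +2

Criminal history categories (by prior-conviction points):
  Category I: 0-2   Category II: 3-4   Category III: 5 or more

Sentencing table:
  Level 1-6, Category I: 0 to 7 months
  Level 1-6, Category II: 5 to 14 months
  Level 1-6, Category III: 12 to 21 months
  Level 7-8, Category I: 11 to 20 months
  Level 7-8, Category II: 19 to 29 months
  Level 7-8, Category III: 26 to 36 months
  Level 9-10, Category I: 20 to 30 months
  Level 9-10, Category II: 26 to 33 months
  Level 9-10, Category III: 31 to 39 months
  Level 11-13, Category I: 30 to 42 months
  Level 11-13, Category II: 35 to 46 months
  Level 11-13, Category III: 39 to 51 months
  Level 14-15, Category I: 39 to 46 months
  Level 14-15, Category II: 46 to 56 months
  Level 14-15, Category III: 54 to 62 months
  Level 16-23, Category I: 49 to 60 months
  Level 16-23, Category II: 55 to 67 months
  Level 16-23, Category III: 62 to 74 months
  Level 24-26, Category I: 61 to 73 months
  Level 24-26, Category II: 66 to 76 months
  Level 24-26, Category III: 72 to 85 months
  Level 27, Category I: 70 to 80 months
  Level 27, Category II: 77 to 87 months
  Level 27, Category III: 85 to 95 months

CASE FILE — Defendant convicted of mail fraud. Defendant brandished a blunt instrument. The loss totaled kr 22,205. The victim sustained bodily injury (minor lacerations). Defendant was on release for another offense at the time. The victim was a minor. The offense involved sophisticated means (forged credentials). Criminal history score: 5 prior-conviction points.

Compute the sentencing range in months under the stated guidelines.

85-95 months

Base offense level for mail fraud: 14.
§1 applies: 14 + 2 = 16.
§2 applies: 16 + 2 = 18.
§3 applies (level before this adjustment is 18 < 20, so +1): 18 + 1 = 19.
§4 applies (level before this adjustment is 19 ≥ 11, so +3): 19 + 3 = 22.
§5 applies: 22 + 4 = 26.
§6 applies: 26 + 2 = 28.
Level 28 exceeds the maximum of 27; capped at 27.
Final offense level: 27.
Criminal history: 5 prior points → Category III (5+).
Level 27 falls in the 27 band.
Grid: Level 27 × Category III = 85-95 months.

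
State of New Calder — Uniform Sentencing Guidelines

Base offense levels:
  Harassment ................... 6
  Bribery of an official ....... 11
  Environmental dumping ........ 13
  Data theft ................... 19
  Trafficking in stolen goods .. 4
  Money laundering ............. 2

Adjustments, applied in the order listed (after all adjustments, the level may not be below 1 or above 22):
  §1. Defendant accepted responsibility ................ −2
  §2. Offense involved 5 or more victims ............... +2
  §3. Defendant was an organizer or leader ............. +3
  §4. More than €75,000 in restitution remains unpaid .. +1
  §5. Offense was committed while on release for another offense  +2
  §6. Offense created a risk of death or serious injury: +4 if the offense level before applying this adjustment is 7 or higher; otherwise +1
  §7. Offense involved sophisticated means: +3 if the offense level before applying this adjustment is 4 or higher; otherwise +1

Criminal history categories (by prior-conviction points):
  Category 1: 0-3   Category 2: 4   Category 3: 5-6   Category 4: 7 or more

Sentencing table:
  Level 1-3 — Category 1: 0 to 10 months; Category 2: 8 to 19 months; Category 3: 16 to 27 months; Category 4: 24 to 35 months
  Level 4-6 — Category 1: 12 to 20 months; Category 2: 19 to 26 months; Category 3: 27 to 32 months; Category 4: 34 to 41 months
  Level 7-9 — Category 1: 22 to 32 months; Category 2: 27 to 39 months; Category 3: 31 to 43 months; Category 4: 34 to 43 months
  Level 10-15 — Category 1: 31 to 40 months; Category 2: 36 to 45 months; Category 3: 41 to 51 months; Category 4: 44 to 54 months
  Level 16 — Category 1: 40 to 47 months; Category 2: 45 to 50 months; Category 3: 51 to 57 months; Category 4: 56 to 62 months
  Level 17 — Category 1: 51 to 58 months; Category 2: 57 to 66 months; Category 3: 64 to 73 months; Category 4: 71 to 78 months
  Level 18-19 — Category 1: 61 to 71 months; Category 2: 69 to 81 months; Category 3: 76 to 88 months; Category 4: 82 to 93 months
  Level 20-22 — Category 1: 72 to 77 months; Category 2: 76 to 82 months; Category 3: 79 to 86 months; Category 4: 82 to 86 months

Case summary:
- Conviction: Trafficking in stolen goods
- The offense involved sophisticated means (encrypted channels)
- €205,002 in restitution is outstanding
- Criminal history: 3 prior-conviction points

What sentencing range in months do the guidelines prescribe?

Base offense level for trafficking in stolen goods: 4.
§2 does not apply.
§3 does not apply.
§4 applies: 4 + 1 = 5.
§6 does not apply.
§7 applies (level before this adjustment is 5 ≥ 4, so +3): 5 + 3 = 8.
Final offense level: 8.
Criminal history: 3 prior points → Category 1 (0-3).
Level 8 falls in the 7-9 band.
Grid: Level 7-9 × Category 1 = 22-32 months.

22-32 months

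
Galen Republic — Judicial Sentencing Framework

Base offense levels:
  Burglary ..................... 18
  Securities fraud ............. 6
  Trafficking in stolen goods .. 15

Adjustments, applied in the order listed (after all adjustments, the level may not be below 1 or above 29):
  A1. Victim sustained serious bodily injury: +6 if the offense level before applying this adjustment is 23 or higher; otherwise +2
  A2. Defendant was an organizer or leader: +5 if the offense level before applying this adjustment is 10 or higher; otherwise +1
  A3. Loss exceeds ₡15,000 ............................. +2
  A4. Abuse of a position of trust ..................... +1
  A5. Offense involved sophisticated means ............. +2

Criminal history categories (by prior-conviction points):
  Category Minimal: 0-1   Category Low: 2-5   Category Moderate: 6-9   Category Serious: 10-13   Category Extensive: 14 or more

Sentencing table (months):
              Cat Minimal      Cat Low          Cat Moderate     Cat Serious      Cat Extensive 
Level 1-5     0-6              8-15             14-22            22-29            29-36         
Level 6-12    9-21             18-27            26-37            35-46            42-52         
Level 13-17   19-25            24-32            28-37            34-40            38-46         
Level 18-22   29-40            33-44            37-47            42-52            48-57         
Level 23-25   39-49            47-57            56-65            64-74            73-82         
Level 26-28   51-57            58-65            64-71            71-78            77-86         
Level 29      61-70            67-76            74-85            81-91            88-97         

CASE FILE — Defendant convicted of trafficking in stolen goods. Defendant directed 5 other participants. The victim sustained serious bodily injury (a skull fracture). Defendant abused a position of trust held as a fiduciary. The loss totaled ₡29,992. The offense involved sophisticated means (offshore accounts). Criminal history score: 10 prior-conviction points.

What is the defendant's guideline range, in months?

Base offense level for trafficking in stolen goods: 15.
A1 applies (level before this adjustment is 15 < 23, so +2): 15 + 2 = 17.
A2 applies (level before this adjustment is 17 ≥ 10, so +5): 17 + 5 = 22.
A3 applies: 22 + 2 = 24.
A4 applies: 24 + 1 = 25.
A5 applies: 25 + 2 = 27.
Final offense level: 27.
Criminal history: 10 prior points → Category Serious (10-13).
Level 27 falls in the 26-28 band.
Grid: Level 26-28 × Category Serious = 71-78 months.

71-78 months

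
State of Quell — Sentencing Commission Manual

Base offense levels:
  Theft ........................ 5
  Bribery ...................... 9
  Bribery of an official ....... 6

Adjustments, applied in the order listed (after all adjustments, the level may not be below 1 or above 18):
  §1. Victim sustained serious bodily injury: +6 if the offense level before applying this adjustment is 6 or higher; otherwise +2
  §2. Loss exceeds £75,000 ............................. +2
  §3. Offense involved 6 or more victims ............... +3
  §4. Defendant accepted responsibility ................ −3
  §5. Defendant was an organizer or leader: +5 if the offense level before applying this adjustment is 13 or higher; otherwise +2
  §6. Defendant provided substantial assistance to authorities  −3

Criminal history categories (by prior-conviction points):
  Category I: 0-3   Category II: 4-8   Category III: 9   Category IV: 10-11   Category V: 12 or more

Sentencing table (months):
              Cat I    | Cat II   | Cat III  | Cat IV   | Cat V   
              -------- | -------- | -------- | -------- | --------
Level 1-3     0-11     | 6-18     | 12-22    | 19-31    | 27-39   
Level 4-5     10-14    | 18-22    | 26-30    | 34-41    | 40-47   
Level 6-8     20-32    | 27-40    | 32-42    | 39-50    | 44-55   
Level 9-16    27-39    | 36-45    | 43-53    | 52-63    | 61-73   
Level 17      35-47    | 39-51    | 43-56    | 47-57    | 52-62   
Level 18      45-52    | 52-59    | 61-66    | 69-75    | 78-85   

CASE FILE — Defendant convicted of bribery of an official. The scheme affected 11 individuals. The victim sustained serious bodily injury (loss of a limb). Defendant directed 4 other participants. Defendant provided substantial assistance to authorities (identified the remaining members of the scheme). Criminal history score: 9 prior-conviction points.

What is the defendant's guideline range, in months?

Base offense level for bribery of an official: 6.
§1 applies (level before this adjustment is 6 ≥ 6, so +6): 6 + 6 = 12.
§3 applies: 12 + 3 = 15.
§5 applies (level before this adjustment is 15 ≥ 13, so +5): 15 + 5 = 20.
§6 applies: 20 − 3 = 17.
Final offense level: 17.
Criminal history: 9 prior points → Category III (9).
Level 17 falls in the 17 band.
Grid: Level 17 × Category III = 43-56 months.

43-56 months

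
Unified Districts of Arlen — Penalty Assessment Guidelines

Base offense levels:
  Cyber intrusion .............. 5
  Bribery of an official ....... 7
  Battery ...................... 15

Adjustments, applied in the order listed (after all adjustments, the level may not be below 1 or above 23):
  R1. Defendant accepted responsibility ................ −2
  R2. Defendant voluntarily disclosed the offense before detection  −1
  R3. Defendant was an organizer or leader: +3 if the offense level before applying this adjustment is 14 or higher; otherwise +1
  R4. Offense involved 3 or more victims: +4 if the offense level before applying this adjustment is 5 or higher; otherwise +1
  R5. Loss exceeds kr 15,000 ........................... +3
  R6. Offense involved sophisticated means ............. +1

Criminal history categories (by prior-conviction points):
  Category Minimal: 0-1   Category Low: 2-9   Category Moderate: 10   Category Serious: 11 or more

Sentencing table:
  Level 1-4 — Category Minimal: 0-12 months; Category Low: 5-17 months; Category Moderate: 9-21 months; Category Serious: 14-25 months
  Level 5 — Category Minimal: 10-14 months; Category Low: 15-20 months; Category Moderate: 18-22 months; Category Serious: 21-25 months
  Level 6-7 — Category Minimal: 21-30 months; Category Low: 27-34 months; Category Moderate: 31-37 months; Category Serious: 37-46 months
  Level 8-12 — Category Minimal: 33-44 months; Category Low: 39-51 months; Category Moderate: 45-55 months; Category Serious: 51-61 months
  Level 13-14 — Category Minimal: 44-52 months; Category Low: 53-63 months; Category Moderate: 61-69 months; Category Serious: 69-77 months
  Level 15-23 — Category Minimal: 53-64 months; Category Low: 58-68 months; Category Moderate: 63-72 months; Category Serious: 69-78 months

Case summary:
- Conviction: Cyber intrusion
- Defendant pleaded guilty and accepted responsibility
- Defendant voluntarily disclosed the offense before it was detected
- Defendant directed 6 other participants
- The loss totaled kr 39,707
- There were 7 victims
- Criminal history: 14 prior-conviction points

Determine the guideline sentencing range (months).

Base offense level for cyber intrusion: 5.
R1 applies: 5 − 2 = 3.
R2 applies: 3 − 1 = 2.
R3 applies (level before this adjustment is 2 < 14, so +1): 2 + 1 = 3.
R4 applies (level before this adjustment is 3 < 5, so +1): 3 + 1 = 4.
R5 applies: 4 + 3 = 7.
Final offense level: 7.
Criminal history: 14 prior points → Category Serious (11+).
Level 7 falls in the 6-7 band.
Grid: Level 6-7 × Category Serious = 37-46 months.

37-46 months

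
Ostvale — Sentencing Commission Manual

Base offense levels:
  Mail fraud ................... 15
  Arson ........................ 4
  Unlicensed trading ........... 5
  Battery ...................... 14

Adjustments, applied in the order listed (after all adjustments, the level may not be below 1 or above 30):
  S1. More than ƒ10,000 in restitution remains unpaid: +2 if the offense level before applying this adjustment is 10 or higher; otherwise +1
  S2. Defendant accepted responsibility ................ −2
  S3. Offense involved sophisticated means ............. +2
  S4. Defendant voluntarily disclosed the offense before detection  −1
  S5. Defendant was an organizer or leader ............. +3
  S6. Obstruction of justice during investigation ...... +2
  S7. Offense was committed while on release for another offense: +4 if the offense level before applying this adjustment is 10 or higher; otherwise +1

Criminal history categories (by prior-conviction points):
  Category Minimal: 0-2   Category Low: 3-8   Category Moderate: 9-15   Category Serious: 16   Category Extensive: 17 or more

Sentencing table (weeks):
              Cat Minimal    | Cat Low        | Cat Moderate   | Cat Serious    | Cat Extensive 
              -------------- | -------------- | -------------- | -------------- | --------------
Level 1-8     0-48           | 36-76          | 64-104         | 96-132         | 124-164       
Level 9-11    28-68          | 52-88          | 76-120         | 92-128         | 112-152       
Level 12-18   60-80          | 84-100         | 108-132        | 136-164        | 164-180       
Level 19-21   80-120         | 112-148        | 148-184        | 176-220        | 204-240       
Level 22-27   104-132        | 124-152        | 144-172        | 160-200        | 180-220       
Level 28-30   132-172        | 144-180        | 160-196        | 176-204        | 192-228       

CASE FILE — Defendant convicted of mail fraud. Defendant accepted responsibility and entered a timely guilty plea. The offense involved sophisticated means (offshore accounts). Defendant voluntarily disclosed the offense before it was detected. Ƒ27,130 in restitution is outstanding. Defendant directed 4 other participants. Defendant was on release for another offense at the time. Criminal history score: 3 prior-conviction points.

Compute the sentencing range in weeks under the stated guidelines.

Base offense level for mail fraud: 15.
S1 applies (level before this adjustment is 15 ≥ 10, so +2): 15 + 2 = 17.
S2 applies: 17 − 2 = 15.
S3 applies: 15 + 2 = 17.
S4 applies: 17 − 1 = 16.
S5 applies: 16 + 3 = 19.
S6 does not apply.
S7 applies (level before this adjustment is 19 ≥ 10, so +4): 19 + 4 = 23.
Final offense level: 23.
Criminal history: 3 prior points → Category Low (3-8).
Level 23 falls in the 22-27 band.
Grid: Level 22-27 × Category Low = 124-152 weeks.

124-152 weeks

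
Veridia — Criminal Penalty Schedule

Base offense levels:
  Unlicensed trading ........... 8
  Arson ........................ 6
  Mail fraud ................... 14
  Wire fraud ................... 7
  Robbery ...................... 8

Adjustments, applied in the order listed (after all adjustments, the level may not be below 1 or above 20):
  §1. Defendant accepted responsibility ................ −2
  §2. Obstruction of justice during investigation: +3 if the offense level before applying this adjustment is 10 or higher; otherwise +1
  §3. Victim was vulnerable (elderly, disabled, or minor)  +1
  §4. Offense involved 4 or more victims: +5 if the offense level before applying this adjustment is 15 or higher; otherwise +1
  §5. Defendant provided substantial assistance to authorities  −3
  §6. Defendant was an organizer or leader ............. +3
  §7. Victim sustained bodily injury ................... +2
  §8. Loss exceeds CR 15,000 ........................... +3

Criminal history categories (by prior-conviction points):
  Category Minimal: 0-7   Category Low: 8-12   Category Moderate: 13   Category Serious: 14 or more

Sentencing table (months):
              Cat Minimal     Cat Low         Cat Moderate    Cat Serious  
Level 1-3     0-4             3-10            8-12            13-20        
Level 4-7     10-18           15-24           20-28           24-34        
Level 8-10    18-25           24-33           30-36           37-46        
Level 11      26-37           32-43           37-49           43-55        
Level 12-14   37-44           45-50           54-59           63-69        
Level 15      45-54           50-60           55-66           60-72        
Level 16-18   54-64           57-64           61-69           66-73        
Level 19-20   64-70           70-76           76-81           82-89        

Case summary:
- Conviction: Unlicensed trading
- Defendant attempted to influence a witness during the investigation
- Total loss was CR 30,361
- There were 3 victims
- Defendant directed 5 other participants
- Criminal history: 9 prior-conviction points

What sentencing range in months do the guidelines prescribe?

Base offense level for unlicensed trading: 8.
§2 applies (level before this adjustment is 8 < 10, so +1): 8 + 1 = 9.
§3 does not apply.
§4 does not apply.
§5 does not apply.
§6 applies: 9 + 3 = 12.
§8 applies: 12 + 3 = 15.
Final offense level: 15.
Criminal history: 9 prior points → Category Low (8-12).
Level 15 falls in the 15 band.
Grid: Level 15 × Category Low = 50-60 months.

50-60 months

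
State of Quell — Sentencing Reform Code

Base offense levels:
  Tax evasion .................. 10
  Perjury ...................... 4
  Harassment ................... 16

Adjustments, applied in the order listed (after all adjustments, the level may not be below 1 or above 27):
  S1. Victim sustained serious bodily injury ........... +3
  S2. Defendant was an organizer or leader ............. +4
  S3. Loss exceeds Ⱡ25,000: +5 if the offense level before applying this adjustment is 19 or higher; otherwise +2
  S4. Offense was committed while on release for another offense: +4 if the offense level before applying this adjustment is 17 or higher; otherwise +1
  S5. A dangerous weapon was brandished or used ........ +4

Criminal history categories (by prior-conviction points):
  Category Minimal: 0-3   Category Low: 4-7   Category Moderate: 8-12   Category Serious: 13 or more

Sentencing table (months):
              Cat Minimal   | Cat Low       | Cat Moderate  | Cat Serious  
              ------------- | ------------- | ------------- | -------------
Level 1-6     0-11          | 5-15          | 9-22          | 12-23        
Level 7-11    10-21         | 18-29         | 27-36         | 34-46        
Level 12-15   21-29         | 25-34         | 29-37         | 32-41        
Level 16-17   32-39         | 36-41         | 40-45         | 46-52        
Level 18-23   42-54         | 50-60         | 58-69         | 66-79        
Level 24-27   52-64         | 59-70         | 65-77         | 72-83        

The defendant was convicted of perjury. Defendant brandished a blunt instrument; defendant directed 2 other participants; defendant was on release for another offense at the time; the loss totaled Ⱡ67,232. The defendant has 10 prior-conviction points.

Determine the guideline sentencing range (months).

Base offense level for perjury: 4.
S2 applies: 4 + 4 = 8.
S3 applies (level before this adjustment is 8 < 19, so +2): 8 + 2 = 10.
S4 applies (level before this adjustment is 10 < 17, so +1): 10 + 1 = 11.
S5 applies: 11 + 4 = 15.
Final offense level: 15.
Criminal history: 10 prior points → Category Moderate (8-12).
Level 15 falls in the 12-15 band.
Grid: Level 12-15 × Category Moderate = 29-37 months.

29-37 months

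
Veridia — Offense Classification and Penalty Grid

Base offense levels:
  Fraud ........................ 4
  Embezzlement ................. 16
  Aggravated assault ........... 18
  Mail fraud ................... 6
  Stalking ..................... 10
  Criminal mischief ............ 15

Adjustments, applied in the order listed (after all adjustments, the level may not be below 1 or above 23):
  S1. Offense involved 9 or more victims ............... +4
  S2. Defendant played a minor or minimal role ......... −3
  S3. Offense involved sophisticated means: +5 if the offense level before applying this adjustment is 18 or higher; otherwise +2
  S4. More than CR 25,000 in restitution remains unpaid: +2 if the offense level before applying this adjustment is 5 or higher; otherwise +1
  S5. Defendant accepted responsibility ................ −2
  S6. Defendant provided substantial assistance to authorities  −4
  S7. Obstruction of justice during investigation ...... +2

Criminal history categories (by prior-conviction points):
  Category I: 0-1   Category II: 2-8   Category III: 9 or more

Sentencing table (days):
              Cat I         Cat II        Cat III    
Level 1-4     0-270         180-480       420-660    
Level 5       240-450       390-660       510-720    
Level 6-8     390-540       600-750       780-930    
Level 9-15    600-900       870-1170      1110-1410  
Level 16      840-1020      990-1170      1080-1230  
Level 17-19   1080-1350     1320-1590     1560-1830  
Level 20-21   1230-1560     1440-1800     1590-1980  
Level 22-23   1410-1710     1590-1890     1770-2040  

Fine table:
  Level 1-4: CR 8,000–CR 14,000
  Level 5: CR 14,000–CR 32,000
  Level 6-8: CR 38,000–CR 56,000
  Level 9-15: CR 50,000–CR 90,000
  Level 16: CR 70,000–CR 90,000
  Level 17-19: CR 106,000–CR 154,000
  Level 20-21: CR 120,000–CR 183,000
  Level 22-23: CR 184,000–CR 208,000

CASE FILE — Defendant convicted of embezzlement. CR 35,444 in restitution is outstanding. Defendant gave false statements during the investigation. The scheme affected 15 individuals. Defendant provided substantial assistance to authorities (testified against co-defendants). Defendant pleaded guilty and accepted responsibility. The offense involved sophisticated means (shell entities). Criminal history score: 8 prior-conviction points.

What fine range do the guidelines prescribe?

Base offense level for embezzlement: 16.
S1 applies: 16 + 4 = 20.
S3 applies (level before this adjustment is 20 ≥ 18, so +5): 20 + 5 = 25.
S4 applies (level before this adjustment is 25 ≥ 5, so +2): 25 + 2 = 27.
S5 applies: 27 − 2 = 25.
S6 applies: 25 − 4 = 21.
S7 applies: 21 + 2 = 23.
Final offense level: 23.
Level 23 falls in the 22-23 band.
Fine table: Level 22-23 → CR 184,000–CR 208,000.

CR 184,000–CR 208,000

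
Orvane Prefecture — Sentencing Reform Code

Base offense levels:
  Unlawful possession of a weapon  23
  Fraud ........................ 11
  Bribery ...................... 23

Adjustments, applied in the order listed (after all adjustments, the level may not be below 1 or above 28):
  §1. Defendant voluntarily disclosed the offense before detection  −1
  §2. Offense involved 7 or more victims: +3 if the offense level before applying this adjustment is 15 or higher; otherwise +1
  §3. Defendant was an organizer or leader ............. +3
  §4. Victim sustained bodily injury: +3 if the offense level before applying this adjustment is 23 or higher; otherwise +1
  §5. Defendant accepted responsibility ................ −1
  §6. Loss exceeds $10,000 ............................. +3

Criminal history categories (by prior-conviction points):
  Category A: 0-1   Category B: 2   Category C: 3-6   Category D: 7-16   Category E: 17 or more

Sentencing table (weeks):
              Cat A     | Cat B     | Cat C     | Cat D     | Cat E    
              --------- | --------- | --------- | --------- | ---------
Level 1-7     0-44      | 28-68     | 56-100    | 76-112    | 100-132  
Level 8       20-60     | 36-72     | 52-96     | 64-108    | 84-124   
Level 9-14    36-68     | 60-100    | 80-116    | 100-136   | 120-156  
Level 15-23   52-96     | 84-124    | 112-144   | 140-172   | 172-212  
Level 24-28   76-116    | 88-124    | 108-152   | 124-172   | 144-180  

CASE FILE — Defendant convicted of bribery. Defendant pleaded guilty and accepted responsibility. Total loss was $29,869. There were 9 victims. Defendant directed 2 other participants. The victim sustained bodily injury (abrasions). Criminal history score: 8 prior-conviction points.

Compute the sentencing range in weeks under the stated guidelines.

124-172 weeks

Base offense level for bribery: 23.
§2 applies (level before this adjustment is 23 ≥ 15, so +3): 23 + 3 = 26.
§3 applies: 26 + 3 = 29.
§4 applies (level before this adjustment is 29 ≥ 23, so +3): 29 + 3 = 32.
§5 applies: 32 − 1 = 31.
§6 applies: 31 + 3 = 34.
Level 34 exceeds the maximum of 28; capped at 28.
Final offense level: 28.
Criminal history: 8 prior points → Category D (7-16).
Level 28 falls in the 24-28 band.
Grid: Level 24-28 × Category D = 124-172 weeks.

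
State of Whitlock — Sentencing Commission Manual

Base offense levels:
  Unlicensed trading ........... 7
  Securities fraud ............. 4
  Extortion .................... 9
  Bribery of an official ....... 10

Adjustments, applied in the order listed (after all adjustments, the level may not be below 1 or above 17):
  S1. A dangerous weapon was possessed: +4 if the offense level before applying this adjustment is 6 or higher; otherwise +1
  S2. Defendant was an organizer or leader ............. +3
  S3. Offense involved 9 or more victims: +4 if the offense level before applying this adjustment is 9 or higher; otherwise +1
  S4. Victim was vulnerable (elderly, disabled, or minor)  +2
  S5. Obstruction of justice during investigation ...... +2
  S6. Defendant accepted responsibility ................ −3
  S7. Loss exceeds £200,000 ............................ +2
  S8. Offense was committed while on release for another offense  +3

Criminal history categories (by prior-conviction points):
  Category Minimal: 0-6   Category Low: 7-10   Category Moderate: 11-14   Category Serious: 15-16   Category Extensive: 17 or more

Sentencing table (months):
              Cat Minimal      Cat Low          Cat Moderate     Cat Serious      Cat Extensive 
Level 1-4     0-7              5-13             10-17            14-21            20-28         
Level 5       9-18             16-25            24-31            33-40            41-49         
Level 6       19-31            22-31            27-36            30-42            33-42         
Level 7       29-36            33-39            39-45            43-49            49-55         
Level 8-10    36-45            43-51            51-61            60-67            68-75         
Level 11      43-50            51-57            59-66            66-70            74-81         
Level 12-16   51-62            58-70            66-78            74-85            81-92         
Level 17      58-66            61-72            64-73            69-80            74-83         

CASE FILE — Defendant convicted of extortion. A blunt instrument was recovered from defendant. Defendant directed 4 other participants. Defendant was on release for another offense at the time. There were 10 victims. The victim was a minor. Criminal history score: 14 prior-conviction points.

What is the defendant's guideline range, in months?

Base offense level for extortion: 9.
S1 applies (level before this adjustment is 9 ≥ 6, so +4): 9 + 4 = 13.
S2 applies: 13 + 3 = 16.
S3 applies (level before this adjustment is 16 ≥ 9, so +4): 16 + 4 = 20.
S4 applies: 20 + 2 = 22.
S5 does not apply.
S8 applies: 22 + 3 = 25.
Level 25 exceeds the maximum of 17; capped at 17.
Final offense level: 17.
Criminal history: 14 prior points → Category Moderate (11-14).
Level 17 falls in the 17 band.
Grid: Level 17 × Category Moderate = 64-73 months.

64-73 months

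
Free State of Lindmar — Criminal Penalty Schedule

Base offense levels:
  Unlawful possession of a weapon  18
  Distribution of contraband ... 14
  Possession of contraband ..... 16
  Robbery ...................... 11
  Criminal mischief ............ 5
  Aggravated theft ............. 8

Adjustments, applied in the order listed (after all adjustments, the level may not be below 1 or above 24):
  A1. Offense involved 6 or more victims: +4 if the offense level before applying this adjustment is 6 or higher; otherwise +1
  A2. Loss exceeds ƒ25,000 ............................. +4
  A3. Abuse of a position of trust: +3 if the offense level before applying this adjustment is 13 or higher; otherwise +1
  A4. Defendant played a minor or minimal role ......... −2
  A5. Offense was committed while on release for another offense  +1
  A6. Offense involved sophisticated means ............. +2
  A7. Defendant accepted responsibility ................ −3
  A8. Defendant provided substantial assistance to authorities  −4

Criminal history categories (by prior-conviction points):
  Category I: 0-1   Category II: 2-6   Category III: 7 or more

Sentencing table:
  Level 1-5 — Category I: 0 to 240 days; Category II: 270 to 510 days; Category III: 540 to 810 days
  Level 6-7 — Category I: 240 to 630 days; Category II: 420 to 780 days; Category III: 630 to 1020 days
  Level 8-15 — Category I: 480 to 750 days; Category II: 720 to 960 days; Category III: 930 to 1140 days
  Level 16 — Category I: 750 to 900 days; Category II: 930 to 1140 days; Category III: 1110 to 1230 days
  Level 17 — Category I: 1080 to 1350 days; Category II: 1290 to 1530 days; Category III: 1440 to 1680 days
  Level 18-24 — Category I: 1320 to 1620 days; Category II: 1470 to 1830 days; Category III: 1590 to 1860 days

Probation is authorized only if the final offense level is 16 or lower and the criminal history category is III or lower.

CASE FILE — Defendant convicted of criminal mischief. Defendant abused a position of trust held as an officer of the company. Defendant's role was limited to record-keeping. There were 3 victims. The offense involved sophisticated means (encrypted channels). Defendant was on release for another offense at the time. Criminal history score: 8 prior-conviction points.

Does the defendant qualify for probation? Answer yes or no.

Base offense level for criminal mischief: 5.
A3 applies (level before this adjustment is 5 < 13, so +1): 5 + 1 = 6.
A4 applies: 6 − 2 = 4.
A5 applies: 4 + 1 = 5.
A6 applies: 5 + 2 = 7.
A8 does not apply.
Final offense level: 7.
Criminal history: 8 prior points → Category III (7+).
Level 7 falls in the 6-7 band.
Grid: Level 6-7 × Category III = 630-1020 days.
Probation check: level 7 ≤ 16 and category III ≤ III → eligible.

Yes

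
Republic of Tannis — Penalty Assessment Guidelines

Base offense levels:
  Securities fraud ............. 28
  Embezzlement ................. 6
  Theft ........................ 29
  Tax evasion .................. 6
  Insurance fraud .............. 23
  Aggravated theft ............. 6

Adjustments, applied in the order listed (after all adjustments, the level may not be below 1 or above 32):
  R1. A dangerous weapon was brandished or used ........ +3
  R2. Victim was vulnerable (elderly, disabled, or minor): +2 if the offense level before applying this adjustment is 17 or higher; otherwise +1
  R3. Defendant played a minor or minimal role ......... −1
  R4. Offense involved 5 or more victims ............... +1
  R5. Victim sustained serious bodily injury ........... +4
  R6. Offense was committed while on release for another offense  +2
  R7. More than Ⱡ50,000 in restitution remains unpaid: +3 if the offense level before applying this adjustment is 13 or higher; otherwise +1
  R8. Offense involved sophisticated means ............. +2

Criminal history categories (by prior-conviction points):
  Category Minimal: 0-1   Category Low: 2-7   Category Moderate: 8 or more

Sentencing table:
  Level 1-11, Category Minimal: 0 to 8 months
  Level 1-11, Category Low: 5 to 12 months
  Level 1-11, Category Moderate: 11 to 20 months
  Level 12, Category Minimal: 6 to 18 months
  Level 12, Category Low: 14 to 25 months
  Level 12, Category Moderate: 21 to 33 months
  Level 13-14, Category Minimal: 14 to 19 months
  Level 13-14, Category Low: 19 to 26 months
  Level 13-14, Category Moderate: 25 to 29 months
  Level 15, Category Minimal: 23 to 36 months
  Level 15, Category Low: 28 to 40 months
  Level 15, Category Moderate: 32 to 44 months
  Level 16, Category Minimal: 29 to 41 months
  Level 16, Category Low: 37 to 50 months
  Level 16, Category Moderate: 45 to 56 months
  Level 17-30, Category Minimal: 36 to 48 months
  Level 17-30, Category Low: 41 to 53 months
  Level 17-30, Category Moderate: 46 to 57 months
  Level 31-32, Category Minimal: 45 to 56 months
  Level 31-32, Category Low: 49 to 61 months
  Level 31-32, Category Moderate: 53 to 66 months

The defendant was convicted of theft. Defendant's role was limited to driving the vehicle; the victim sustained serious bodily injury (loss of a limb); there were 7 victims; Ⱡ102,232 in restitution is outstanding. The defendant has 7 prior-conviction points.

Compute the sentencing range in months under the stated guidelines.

Base offense level for theft: 29.
R2 does not apply.
R3 applies: 29 − 1 = 28.
R4 applies: 28 + 1 = 29.
R5 applies: 29 + 4 = 33.
R7 applies (level before this adjustment is 33 ≥ 13, so +3): 33 + 3 = 36.
R8 does not apply.
Level 36 exceeds the maximum of 32; capped at 32.
Final offense level: 32.
Criminal history: 7 prior points → Category Low (2-7).
Level 32 falls in the 31-32 band.
Grid: Level 31-32 × Category Low = 49-61 months.

49-61 months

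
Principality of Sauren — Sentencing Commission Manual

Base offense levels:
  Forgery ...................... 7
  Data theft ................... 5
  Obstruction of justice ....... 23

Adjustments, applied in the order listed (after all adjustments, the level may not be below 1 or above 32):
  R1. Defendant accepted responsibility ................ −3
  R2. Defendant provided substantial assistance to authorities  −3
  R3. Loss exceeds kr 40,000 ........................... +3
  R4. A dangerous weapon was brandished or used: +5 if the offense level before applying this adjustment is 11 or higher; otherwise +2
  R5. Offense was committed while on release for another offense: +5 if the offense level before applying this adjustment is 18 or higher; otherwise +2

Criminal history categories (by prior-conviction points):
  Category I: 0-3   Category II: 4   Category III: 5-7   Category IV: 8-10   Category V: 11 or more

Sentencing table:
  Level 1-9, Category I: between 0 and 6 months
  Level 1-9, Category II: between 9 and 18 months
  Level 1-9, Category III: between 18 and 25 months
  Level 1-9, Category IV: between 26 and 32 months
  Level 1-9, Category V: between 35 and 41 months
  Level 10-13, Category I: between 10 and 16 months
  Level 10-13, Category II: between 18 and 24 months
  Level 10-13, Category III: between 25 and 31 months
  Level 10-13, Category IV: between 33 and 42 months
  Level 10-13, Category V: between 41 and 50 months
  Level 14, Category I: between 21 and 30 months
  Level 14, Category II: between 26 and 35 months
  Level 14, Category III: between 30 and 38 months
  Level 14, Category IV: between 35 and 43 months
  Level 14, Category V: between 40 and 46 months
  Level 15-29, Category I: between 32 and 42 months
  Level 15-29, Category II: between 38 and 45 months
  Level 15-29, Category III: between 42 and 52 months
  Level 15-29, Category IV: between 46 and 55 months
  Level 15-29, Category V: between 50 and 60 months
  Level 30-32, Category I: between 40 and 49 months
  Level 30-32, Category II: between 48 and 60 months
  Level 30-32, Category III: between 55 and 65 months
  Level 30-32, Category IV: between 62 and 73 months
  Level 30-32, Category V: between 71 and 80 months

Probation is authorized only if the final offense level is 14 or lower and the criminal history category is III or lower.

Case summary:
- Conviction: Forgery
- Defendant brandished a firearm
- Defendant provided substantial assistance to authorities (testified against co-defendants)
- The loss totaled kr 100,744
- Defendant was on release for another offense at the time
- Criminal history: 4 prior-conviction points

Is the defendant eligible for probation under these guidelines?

Base offense level for forgery: 7.
R1 does not apply.
R2 applies: 7 − 3 = 4.
R3 applies: 4 + 3 = 7.
R4 applies (level before this adjustment is 7 < 11, so +2): 7 + 2 = 9.
R5 applies (level before this adjustment is 9 < 18, so +2): 9 + 2 = 11.
Final offense level: 11.
Criminal history: 4 prior points → Category II (4).
Level 11 falls in the 10-13 band.
Grid: Level 10-13 × Category II = 18-24 months.
Probation check: level 11 ≤ 14 and category II ≤ III → eligible.

Yes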